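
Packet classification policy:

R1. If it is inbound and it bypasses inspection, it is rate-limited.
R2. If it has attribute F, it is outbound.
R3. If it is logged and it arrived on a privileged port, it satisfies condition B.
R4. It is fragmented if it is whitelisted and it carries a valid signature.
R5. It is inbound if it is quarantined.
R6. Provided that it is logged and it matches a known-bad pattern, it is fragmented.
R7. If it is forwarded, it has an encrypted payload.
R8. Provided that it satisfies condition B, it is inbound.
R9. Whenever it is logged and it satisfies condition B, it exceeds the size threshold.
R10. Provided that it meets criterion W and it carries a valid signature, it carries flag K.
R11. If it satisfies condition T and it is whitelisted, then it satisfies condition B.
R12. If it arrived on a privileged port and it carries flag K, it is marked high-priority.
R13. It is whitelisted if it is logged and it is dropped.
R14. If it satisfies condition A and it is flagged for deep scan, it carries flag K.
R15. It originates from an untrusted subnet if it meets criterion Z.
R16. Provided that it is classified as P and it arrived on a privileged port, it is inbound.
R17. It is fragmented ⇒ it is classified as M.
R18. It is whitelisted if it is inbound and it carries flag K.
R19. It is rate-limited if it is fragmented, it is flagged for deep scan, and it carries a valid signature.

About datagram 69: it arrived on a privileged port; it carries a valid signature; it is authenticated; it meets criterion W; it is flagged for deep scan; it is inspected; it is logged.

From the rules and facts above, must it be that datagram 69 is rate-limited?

Yes

By R3 (it is logged, it arrived on a privileged port): it satisfies condition B.
By R8 (it satisfies condition B): it is inbound.
By R10 (it meets criterion W, it carries a valid signature): it carries flag K.
By R18 (it is inbound, it carries flag K): it is whitelisted.
By R4 (it is whitelisted, it carries a valid signature): it is fragmented.
By R19 (it is fragmented, it is flagged for deep scan, it carries a valid signature): it is rate-limited.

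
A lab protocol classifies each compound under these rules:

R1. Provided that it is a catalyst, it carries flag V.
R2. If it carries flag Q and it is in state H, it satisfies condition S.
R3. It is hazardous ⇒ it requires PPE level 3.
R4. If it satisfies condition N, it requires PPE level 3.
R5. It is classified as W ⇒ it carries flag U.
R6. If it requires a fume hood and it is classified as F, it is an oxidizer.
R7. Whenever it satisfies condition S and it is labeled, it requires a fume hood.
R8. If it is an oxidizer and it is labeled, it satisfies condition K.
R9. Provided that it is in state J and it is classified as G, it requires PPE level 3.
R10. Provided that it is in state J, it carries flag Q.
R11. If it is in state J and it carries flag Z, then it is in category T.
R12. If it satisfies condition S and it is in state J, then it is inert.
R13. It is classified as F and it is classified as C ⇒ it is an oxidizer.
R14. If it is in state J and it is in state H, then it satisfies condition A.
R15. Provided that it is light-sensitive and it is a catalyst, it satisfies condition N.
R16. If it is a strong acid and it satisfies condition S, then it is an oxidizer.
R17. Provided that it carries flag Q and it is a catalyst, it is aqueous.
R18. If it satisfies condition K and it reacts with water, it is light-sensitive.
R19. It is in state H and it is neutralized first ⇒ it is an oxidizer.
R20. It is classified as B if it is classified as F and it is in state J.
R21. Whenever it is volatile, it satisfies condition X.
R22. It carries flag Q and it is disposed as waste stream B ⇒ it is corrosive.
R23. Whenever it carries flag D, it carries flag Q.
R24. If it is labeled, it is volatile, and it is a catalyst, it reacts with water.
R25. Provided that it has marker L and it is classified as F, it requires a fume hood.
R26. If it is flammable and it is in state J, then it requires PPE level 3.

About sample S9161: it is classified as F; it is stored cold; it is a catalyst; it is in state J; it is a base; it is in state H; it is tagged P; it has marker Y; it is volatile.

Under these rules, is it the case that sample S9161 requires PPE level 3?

Forward chaining from the given facts derives: carries flag V, carries flag Q, satisfies condition A, is aqueous, is classified as B, satisfies condition X, satisfies condition S, is inert.
Rules concluding "it requires PPE level 3": R3 needs "it is hazardous"; R4 needs "it satisfies condition N"; R9 needs "it is classified as G"; R26 needs "it is flammable" — none of these are established.

No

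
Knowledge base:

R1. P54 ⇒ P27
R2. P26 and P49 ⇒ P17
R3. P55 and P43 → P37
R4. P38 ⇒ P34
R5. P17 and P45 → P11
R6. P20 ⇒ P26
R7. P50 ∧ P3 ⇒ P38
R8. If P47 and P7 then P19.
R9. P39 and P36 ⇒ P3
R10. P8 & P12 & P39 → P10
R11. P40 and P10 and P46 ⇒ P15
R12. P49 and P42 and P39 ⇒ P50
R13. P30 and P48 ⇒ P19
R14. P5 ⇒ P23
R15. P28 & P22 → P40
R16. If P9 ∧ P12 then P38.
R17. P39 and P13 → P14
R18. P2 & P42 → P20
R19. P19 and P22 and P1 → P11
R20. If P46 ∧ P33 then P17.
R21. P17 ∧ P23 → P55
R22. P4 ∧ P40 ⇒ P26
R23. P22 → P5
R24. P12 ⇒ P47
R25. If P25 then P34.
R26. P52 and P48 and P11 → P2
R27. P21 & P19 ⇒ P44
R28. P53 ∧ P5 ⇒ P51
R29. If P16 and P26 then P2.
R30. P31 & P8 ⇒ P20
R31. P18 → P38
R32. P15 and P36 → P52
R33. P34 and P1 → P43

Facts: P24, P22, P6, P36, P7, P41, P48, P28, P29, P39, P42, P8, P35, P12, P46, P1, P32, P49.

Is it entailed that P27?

Forward chaining from the given facts derives: P3, P10, P50, P40, P5, P47, P38, P19, P15, P23, P11, P52, P34, P2, P43, P20, P26, P17, P55, P37.
The only rule concluding P27 is R1, which needs P54; that is never established.

No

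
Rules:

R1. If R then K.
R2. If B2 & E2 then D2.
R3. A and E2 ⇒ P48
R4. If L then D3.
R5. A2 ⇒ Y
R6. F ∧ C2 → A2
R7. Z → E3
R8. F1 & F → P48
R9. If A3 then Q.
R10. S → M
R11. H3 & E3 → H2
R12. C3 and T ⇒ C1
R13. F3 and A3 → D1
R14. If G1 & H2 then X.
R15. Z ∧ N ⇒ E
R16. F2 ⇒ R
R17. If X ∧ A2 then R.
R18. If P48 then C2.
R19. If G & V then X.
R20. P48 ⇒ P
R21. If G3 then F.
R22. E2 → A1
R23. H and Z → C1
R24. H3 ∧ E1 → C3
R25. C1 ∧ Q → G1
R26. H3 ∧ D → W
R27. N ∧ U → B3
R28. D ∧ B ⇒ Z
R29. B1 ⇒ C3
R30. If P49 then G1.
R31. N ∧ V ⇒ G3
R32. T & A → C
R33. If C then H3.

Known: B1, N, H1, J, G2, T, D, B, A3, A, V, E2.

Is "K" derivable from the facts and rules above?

P48  (by R3: A, E2)
Q  (by R9: A3)
C2  (by R18: P48)
Z  (by R28: D, B)
C3  (by R29: B1)
G3  (by R31: N, V)
C  (by R32: T, A)
H3  (by R33: C)
E3  (by R7: Z)
H2  (by R11: H3, E3)
C1  (by R12: C3, T)
F  (by R21: G3)
G1  (by R25: C1, Q)
A2  (by R6: F, C2)
X  (by R14: G1, H2)
R  (by R17: X, A2)
K  (by R1: R)

Yes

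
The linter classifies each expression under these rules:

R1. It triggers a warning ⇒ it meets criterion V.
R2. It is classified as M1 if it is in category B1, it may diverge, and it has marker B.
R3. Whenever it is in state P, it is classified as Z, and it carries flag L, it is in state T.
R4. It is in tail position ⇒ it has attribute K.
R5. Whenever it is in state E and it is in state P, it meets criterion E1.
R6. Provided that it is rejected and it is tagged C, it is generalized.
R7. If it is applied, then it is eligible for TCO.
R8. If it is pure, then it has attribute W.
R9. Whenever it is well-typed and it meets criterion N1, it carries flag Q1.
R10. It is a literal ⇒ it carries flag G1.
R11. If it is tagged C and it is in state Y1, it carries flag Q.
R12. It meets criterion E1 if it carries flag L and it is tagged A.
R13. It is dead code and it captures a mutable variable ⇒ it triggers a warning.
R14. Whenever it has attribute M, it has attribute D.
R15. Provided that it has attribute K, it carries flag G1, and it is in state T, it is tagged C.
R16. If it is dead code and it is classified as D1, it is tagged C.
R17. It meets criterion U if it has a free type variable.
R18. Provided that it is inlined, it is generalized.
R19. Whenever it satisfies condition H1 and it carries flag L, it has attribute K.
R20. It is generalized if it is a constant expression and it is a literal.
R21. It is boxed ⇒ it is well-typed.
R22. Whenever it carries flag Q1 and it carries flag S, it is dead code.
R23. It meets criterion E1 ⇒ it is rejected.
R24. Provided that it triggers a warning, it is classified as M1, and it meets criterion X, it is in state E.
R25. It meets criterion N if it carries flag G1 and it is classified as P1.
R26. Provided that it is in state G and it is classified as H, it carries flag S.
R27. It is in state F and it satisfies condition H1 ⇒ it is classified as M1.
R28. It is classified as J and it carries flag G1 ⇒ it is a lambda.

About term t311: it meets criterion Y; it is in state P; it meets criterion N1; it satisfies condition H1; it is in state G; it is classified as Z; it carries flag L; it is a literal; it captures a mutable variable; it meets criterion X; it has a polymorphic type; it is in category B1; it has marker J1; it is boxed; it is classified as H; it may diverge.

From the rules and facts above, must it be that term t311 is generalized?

No

Forward chaining from the given facts derives: is in state T, carries flag G1, has attribute K, is well-typed, carries flag S, carries flag Q1, is tagged C, is dead code, triggers a warning, meets criterion V.
Rules concluding "it is generalized": R6 needs "it is rejected"; R18 needs "it is inlined"; R20 needs "it is a constant expression" — none of these are established.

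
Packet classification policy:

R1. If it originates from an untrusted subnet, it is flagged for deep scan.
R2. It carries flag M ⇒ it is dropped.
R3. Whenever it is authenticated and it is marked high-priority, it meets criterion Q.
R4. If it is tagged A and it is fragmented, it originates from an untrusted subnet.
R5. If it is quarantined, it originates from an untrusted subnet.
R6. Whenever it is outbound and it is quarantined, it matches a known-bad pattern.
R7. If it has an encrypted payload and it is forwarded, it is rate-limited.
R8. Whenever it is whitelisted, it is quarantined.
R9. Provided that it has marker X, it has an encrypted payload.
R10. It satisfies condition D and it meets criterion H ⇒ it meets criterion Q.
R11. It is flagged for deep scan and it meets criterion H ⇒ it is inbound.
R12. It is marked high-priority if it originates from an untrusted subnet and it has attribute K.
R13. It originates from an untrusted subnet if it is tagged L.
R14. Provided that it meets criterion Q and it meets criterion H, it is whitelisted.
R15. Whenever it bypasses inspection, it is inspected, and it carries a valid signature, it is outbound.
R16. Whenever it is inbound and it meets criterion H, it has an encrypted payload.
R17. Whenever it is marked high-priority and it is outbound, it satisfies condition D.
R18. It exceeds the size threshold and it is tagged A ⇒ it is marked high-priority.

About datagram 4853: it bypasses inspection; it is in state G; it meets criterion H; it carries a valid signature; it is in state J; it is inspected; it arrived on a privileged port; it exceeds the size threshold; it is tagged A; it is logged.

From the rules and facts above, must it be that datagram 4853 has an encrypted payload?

By R15 (it bypasses inspection, it is inspected, it carries a valid signature): it is outbound.
By R18 (it exceeds the size threshold, it is tagged A): it is marked high-priority.
By R17 (it is marked high-priority, it is outbound): it satisfies condition D.
By R10 (it satisfies condition D, it meets criterion H): it meets criterion Q.
By R14 (it meets criterion Q, it meets criterion H): it is whitelisted.
By R8 (it is whitelisted): it is quarantined.
By R5 (it is quarantined): it originates from an untrusted subnet.
By R1 (it originates from an untrusted subnet): it is flagged for deep scan.
By R11 (it is flagged for deep scan, it meets criterion H): it is inbound.
By R16 (it is inbound, it meets criterion H): it has an encrypted payload.

Yes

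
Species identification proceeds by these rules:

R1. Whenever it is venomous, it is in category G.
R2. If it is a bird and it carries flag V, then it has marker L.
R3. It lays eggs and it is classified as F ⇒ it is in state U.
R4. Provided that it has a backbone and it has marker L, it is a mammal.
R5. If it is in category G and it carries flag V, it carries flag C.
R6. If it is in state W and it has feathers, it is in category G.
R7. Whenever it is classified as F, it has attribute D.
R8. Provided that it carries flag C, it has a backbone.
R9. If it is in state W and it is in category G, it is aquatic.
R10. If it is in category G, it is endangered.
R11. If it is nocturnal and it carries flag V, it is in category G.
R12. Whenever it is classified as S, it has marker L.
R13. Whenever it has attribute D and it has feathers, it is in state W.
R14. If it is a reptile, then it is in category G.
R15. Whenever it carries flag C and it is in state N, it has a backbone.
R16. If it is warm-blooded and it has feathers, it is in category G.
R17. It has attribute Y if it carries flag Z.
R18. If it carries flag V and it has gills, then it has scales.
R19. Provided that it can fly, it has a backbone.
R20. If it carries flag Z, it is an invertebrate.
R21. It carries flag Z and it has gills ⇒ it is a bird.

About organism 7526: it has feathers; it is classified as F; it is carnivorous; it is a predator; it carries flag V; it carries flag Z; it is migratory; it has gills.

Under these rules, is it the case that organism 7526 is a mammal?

By R7 (it is classified as F): it has attribute D.
By R13 (it has attribute D, it has feathers): it is in state W.
By R21 (it carries flag Z, it has gills): it is a bird.
By R2 (it is a bird, it carries flag V): it has marker L.
By R6 (it is in state W, it has feathers): it is in category G.
By R5 (it is in category G, it carries flag V): it carries flag C.
By R8 (it carries flag C): it has a backbone.
By R4 (it has a backbone, it has marker L): it is a mammal.

Yes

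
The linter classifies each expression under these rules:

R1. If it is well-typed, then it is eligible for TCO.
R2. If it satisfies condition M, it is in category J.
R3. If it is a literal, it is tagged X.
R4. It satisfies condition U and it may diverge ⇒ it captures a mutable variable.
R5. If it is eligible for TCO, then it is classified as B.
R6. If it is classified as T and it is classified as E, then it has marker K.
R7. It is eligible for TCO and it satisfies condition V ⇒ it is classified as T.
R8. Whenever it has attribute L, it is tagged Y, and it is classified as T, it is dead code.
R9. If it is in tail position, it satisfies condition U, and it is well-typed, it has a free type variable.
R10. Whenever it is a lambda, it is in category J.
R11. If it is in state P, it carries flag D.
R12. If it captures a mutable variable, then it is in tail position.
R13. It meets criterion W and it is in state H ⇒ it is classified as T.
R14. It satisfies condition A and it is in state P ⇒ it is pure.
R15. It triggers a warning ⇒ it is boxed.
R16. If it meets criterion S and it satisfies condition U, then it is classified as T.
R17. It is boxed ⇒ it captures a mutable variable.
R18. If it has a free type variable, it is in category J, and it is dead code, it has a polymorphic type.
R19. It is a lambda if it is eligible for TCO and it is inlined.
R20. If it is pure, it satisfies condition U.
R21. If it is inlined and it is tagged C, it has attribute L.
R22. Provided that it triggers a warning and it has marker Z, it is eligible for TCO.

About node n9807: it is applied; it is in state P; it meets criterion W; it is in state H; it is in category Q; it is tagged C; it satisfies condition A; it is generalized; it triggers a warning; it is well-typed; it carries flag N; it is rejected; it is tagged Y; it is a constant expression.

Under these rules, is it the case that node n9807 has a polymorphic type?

Forward chaining from the given facts derives: is eligible for TCO, is classified as B, carries flag D, is classified as T, is pure, is boxed, captures a mutable variable, satisfies condition U, is in tail position, has a free type variable.
The only rule concluding "it has a polymorphic type" is R18, which needs "it is in category J"; that is never established.

No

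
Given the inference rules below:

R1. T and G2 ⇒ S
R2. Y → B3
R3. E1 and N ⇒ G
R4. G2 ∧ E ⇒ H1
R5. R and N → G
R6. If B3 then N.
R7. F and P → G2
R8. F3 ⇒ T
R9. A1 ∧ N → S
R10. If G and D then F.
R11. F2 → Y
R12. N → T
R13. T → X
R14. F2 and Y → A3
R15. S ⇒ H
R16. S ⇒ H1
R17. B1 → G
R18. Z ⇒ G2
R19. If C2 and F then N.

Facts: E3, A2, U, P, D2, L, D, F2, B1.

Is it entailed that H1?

Yes

Y  (by R11: F2)
G  (by R17: B1)
B3  (by R2: Y)
N  (by R6: B3)
F  (by R10: G, D)
T  (by R12: N)
G2  (by R7: F, P)
S  (by R1: T, G2)
H1  (by R16: S)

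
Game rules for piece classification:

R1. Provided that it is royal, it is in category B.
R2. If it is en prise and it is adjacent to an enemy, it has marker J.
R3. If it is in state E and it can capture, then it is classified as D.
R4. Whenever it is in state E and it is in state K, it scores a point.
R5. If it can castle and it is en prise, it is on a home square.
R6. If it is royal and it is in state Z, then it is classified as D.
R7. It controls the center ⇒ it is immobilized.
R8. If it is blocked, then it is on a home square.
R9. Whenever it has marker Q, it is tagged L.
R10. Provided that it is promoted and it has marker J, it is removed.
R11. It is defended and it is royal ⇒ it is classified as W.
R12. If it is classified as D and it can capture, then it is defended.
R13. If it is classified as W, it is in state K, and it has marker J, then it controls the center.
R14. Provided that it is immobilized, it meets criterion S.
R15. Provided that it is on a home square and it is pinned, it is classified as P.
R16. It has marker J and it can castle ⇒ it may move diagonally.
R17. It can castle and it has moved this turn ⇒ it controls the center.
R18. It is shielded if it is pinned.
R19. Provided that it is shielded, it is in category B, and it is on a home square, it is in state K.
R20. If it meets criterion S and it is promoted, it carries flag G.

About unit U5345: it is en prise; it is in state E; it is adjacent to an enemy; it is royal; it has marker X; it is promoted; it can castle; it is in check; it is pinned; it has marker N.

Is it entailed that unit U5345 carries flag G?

No

Forward chaining from the given facts derives: is in category B, has marker J, is on a home square, is removed, is classified as P, may move diagonally, is shielded, is in state K, scores a point.
The only rule concluding "it carries flag G" is R20, which needs "it meets criterion S"; that is never established.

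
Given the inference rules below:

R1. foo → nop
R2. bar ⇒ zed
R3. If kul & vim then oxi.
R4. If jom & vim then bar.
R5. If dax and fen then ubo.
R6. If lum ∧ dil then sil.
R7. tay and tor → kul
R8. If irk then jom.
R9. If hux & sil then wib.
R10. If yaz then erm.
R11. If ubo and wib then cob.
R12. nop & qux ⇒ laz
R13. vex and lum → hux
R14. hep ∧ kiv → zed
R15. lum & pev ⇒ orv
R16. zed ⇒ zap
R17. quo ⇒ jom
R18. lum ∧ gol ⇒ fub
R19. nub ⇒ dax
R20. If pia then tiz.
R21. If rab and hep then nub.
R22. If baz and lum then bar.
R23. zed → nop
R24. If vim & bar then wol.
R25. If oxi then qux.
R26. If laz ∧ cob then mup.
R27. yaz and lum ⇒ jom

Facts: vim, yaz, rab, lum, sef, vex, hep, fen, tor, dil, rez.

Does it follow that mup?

No

Forward chaining from the given facts derives: sil, erm, hux, nub, jom, bar, wib, dax, wol, zed, ubo, cob, zap, nop.
The only rule concluding mup is R26, which needs laz; that is never established.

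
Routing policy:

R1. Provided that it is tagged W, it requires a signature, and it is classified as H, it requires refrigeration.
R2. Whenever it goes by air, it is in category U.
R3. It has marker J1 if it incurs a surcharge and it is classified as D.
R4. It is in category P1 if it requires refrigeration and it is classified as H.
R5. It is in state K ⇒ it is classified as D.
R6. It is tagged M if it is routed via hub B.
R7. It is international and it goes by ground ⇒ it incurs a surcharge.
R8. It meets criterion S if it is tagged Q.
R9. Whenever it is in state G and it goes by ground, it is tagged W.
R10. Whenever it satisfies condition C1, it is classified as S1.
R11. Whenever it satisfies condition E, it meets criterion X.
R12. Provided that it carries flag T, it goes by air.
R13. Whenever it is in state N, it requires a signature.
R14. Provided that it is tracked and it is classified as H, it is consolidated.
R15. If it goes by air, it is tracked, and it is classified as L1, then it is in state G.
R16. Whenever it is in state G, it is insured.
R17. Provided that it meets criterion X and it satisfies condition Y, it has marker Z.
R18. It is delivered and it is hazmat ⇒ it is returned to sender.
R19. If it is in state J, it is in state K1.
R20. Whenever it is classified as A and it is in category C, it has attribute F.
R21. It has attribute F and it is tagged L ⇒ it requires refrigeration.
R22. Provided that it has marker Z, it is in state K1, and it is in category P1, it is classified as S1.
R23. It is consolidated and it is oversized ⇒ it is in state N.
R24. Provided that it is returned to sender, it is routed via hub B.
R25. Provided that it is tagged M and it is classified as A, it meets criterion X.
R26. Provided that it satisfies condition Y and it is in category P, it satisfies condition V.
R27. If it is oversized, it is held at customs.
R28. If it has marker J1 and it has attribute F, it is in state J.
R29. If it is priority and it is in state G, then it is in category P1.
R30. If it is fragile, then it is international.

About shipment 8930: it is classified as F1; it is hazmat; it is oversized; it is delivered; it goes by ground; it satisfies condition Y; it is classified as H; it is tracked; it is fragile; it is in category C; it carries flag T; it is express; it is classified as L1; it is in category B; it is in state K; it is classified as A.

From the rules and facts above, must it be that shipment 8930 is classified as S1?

Yes

By R5 (it is in state K): it is classified as D.
By R12 (it carries flag T): it goes by air.
By R14 (it is tracked, it is classified as H): it is consolidated.
By R15 (it goes by air, it is tracked, it is classified as L1): it is in state G.
By R18 (it is delivered, it is hazmat): it is returned to sender.
By R20 (it is classified as A, it is in category C): it has attribute F.
By R23 (it is consolidated, it is oversized): it is in state N.
By R24 (it is returned to sender): it is routed via hub B.
By R30 (it is fragile): it is international.
By R6 (it is routed via hub B): it is tagged M.
By R7 (it is international, it goes by ground): it incurs a surcharge.
By R9 (it is in state G, it goes by ground): it is tagged W.
By R13 (it is in state N): it requires a signature.
By R25 (it is tagged M, it is classified as A): it meets criterion X.
By R1 (it is tagged W, it requires a signature, it is classified as H): it requires refrigeration.
By R3 (it incurs a surcharge, it is classified as D): it has marker J1.
By R4 (it requires refrigeration, it is classified as H): it is in category P1.
By R17 (it meets criterion X, it satisfies condition Y): it has marker Z.
By R28 (it has marker J1, it has attribute F): it is in state J.
By R19 (it is in state J): it is in state K1.
By R22 (it has marker Z, it is in state K1, it is in category P1): it is classified as S1.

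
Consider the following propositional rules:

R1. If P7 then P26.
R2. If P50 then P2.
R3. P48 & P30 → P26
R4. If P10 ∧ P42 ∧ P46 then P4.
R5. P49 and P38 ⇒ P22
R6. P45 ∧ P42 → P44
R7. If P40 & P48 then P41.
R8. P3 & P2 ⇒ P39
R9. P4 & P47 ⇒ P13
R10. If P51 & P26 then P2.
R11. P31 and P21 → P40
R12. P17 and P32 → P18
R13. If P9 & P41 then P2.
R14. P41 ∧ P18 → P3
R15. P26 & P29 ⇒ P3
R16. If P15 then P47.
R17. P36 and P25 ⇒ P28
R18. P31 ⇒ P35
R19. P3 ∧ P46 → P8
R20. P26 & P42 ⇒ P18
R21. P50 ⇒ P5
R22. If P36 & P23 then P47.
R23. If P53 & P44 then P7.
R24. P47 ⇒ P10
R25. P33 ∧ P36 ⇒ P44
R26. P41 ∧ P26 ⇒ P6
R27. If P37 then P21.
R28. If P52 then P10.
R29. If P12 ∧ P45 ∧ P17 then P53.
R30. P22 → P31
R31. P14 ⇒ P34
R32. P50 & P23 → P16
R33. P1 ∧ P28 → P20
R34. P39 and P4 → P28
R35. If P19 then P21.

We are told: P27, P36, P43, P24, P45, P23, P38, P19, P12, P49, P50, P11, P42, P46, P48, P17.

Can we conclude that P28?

P2  (by R2: P50)
P22  (by R5: P49, P38)
P44  (by R6: P45, P42)
P47  (by R22: P36, P23)
P10  (by R24: P47)
P53  (by R29: P12, P45, P17)
P31  (by R30: P22)
P21  (by R35: P19)
P4  (by R4: P10, P42, P46)
P40  (by R11: P31, P21)
P7  (by R23: P53, P44)
P26  (by R1: P7)
P41  (by R7: P40, P48)
P18  (by R20: P26, P42)
P3  (by R14: P41, P18)
P39  (by R8: P3, P2)
P28  (by R34: P39, P4)

Yes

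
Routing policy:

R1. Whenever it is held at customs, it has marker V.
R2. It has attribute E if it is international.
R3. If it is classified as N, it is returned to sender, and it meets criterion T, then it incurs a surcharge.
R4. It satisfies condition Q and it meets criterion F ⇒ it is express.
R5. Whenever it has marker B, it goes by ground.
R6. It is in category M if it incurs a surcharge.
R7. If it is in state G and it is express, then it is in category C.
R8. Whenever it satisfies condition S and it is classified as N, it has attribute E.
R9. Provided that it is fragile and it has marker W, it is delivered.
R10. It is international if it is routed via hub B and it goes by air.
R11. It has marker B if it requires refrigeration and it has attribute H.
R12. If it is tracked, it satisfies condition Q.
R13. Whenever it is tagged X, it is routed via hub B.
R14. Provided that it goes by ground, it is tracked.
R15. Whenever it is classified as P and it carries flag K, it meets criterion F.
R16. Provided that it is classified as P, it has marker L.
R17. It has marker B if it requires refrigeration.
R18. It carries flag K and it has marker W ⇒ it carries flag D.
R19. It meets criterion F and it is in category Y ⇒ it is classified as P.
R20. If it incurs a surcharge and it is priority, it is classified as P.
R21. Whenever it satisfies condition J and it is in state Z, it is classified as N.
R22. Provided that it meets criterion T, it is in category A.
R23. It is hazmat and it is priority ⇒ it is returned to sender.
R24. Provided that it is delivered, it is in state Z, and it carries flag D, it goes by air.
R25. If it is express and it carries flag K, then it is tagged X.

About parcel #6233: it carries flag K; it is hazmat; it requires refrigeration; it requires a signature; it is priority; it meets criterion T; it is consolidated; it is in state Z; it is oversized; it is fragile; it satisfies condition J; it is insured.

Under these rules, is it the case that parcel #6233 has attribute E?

No

Forward chaining from the given facts derives: has marker B, is classified as N, is in category A, is returned to sender, incurs a surcharge, goes by ground, is in category M, is tracked, is classified as P, satisfies condition Q, meets criterion F, has marker L, is express, is tagged X, is routed via hub B.
Rules concluding "it has attribute E": R2 needs "it is international"; R8 needs "it satisfies condition S" — none of these are established.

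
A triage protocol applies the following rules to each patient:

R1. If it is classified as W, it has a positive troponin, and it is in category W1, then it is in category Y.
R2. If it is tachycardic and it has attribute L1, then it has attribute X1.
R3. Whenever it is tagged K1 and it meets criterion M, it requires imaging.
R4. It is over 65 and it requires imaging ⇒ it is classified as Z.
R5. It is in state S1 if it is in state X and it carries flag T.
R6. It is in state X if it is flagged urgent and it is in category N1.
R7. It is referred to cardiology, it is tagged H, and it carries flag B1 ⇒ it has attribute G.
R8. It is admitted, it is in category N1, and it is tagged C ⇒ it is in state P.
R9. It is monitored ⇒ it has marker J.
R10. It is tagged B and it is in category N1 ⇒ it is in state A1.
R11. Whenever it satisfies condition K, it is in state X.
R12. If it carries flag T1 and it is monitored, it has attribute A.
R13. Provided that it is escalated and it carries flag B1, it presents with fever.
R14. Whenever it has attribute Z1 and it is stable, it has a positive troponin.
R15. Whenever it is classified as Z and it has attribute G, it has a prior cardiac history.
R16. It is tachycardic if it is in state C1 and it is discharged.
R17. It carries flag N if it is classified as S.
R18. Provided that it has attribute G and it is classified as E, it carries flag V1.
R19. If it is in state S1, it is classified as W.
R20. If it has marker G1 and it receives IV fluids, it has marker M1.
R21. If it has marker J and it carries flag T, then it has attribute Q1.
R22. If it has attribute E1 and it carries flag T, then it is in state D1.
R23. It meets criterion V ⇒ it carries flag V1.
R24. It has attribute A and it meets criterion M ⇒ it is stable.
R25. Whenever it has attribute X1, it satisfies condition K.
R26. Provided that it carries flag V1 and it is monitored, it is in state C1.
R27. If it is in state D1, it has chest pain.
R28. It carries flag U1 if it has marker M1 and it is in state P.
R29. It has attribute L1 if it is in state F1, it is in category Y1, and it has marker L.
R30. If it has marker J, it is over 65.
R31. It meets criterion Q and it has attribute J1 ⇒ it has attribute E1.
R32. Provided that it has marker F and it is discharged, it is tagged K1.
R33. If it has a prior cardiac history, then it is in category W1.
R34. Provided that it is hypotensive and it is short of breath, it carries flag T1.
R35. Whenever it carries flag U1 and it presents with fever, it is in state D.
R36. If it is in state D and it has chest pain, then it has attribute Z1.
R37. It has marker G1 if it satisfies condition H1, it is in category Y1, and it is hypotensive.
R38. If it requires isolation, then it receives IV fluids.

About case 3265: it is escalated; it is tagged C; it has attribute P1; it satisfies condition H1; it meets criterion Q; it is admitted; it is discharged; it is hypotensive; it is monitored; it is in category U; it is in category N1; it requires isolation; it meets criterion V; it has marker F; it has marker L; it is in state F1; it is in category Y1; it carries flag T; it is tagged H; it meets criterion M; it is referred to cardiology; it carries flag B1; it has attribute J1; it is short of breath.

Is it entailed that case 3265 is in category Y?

Yes

By R7 (it is referred to cardiology, it is tagged H, it carries flag B1): it has attribute G.
By R8 (it is admitted, it is in category N1, it is tagged C): it is in state P.
By R9 (it is monitored): it has marker J.
By R13 (it is escalated, it carries flag B1): it presents with fever.
By R23 (it meets criterion V): it carries flag V1.
By R26 (it carries flag V1, it is monitored): it is in state C1.
By R29 (it is in state F1, it is in category Y1, it has marker L): it has attribute L1.
By R30 (it has marker J): it is over 65.
By R31 (it meets criterion Q, it has attribute J1): it has attribute E1.
By R32 (it has marker F, it is discharged): it is tagged K1.
By R34 (it is hypotensive, it is short of breath): it carries flag T1.
By R37 (it satisfies condition H1, it is in category Y1, it is hypotensive): it has marker G1.
By R38 (it requires isolation): it receives IV fluids.
By R3 (it is tagged K1, it meets criterion M): it requires imaging.
By R4 (it is over 65, it requires imaging): it is classified as Z.
By R12 (it carries flag T1, it is monitored): it has attribute A.
By R15 (it is classified as Z, it has attribute G): it has a prior cardiac history.
By R16 (it is in state C1, it is discharged): it is tachycardic.
By R20 (it has marker G1, it receives IV fluids): it has marker M1.
By R22 (it has attribute E1, it carries flag T): it is in state D1.
By R24 (it has attribute A, it meets criterion M): it is stable.
By R27 (it is in state D1): it has chest pain.
By R28 (it has marker M1, it is in state P): it carries flag U1.
By R33 (it has a prior cardiac history): it is in category W1.
By R35 (it carries flag U1, it presents with fever): it is in state D.
By R36 (it is in state D, it has chest pain): it has attribute Z1.
By R2 (it is tachycardic, it has attribute L1): it has attribute X1.
By R14 (it has attribute Z1, it is stable): it has a positive troponin.
By R25 (it has attribute X1): it satisfies condition K.
By R11 (it satisfies condition K): it is in state X.
By R5 (it is in state X, it carries flag T): it is in state S1.
By R19 (it is in state S1): it is classified as W.
By R1 (it is classified as W, it has a positive troponin, it is in category W1): it is in category Y.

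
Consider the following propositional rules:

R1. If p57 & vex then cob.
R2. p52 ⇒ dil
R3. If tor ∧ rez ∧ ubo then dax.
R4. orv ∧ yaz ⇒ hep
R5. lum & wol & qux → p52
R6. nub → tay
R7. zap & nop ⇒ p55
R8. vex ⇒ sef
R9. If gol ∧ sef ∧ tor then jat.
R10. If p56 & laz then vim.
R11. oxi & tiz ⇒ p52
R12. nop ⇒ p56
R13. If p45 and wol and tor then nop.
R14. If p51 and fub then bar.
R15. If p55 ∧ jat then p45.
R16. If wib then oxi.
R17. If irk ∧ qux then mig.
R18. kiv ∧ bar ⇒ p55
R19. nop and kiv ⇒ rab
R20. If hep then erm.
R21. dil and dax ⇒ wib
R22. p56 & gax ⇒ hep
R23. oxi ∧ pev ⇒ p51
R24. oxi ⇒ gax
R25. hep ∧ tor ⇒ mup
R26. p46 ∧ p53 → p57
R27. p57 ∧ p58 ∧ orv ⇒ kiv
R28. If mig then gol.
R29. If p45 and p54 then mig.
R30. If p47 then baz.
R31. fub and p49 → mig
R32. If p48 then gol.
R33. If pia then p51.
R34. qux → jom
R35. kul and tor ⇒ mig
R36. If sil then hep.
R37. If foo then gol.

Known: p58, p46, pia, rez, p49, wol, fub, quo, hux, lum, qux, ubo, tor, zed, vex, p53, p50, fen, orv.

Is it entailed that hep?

dax  (by R3: tor, rez, ubo)
p52  (by R5: lum, wol, qux)
sef  (by R8: vex)
p57  (by R26: p46, p53)
kiv  (by R27: p57, p58, orv)
mig  (by R31: fub, p49)
p51  (by R33: pia)
dil  (by R2: p52)
bar  (by R14: p51, fub)
p55  (by R18: kiv, bar)
wib  (by R21: dil, dax)
gol  (by R28: mig)
jat  (by R9: gol, sef, tor)
p45  (by R15: p55, jat)
oxi  (by R16: wib)
gax  (by R24: oxi)
nop  (by R13: p45, wol, tor)
p56  (by R12: nop)
hep  (by R22: p56, gax)

Yes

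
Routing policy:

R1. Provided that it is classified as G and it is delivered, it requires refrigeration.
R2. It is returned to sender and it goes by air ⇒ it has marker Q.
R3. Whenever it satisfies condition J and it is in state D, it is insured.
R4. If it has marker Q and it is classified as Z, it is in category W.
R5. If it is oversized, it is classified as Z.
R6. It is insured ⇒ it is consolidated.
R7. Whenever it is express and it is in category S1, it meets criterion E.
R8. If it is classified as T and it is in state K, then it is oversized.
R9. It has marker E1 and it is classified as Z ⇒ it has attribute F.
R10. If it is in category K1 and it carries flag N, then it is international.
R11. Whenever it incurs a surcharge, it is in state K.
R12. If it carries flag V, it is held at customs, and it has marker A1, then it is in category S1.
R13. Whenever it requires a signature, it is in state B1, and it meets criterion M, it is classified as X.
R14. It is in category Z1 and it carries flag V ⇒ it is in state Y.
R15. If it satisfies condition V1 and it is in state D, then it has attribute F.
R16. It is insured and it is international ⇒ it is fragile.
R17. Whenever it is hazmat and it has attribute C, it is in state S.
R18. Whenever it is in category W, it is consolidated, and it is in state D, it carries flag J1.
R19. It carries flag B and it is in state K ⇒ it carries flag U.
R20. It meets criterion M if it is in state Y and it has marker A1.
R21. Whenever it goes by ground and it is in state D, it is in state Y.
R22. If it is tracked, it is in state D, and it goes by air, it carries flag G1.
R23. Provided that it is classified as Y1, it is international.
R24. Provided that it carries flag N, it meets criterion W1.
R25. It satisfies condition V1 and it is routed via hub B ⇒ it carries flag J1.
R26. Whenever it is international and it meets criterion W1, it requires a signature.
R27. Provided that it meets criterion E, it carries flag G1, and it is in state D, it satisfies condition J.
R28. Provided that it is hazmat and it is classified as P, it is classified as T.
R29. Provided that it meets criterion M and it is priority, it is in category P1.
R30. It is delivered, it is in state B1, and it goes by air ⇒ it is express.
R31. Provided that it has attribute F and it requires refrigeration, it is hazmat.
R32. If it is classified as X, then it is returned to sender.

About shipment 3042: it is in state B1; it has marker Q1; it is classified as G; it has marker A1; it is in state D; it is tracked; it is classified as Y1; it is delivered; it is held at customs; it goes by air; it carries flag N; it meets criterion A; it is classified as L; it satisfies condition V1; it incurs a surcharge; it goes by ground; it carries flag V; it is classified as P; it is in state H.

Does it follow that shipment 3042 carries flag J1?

Yes

By R1 (it is classified as G, it is delivered): it requires refrigeration.
By R11 (it incurs a surcharge): it is in state K.
By R12 (it carries flag V, it is held at customs, it has marker A1): it is in category S1.
By R15 (it satisfies condition V1, it is in state D): it has attribute F.
By R21 (it goes by ground, it is in state D): it is in state Y.
By R22 (it is tracked, it is in state D, it goes by air): it carries flag G1.
By R23 (it is classified as Y1): it is international.
By R24 (it carries flag N): it meets criterion W1.
By R26 (it is international, it meets criterion W1): it requires a signature.
By R30 (it is delivered, it is in state B1, it goes by air): it is express.
By R31 (it has attribute F, it requires refrigeration): it is hazmat.
By R7 (it is express, it is in category S1): it meets criterion E.
By R20 (it is in state Y, it has marker A1): it meets criterion M.
By R27 (it meets criterion E, it carries flag G1, it is in state D): it satisfies condition J.
By R28 (it is hazmat, it is classified as P): it is classified as T.
By R3 (it satisfies condition J, it is in state D): it is insured.
By R6 (it is insured): it is consolidated.
By R8 (it is classified as T, it is in state K): it is oversized.
By R13 (it requires a signature, it is in state B1, it meets criterion M): it is classified as X.
By R32 (it is classified as X): it is returned to sender.
By R2 (it is returned to sender, it goes by air): it has marker Q.
By R5 (it is oversized): it is classified as Z.
By R4 (it has marker Q, it is classified as Z): it is in category W.
By R18 (it is in category W, it is consolidated, it is in state D): it carries flag J1.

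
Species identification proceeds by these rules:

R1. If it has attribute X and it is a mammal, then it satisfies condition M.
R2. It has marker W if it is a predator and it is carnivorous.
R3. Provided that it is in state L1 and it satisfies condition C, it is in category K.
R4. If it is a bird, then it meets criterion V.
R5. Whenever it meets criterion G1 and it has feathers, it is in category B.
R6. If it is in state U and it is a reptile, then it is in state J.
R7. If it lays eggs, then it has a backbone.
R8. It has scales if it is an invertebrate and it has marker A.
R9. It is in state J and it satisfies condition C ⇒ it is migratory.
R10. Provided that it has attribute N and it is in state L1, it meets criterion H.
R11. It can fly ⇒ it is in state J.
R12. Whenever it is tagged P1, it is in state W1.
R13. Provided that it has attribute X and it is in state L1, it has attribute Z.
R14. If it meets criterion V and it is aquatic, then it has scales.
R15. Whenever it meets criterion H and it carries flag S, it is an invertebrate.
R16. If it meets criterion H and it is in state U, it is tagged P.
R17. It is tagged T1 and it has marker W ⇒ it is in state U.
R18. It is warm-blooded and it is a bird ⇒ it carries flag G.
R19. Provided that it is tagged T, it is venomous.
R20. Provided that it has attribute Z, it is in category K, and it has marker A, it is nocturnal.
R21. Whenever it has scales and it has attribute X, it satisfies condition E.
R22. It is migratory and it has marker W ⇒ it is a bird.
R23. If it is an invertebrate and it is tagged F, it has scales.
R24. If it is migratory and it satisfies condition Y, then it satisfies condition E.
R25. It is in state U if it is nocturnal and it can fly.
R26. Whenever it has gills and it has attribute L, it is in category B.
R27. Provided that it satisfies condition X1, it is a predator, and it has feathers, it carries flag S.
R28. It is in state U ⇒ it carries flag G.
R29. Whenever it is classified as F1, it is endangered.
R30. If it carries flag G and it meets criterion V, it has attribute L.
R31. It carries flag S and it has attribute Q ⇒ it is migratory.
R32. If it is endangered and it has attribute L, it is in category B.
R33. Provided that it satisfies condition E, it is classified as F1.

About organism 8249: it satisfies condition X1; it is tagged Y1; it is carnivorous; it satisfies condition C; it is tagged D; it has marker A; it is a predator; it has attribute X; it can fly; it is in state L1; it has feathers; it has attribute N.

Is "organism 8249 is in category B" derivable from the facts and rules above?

By R2 (it is a predator, it is carnivorous): it has marker W.
By R3 (it is in state L1, it satisfies condition C): it is in category K.
By R10 (it has attribute N, it is in state L1): it meets criterion H.
By R11 (it can fly): it is in state J.
By R13 (it has attribute X, it is in state L1): it has attribute Z.
By R20 (it has attribute Z, it is in category K, it has marker A): it is nocturnal.
By R25 (it is nocturnal, it can fly): it is in state U.
By R27 (it satisfies condition X1, it is a predator, it has feathers): it carries flag S.
By R28 (it is in state U): it carries flag G.
By R9 (it is in state J, it satisfies condition C): it is migratory.
By R15 (it meets criterion H, it carries flag S): it is an invertebrate.
By R22 (it is migratory, it has marker W): it is a bird.
By R4 (it is a bird): it meets criterion V.
By R8 (it is an invertebrate, it has marker A): it has scales.
By R21 (it has scales, it has attribute X): it satisfies condition E.
By R30 (it carries flag G, it meets criterion V): it has attribute L.
By R33 (it satisfies condition E): it is classified as F1.
By R29 (it is classified as F1): it is endangered.
By R32 (it is endangered, it has attribute L): it is in category B.

Yes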